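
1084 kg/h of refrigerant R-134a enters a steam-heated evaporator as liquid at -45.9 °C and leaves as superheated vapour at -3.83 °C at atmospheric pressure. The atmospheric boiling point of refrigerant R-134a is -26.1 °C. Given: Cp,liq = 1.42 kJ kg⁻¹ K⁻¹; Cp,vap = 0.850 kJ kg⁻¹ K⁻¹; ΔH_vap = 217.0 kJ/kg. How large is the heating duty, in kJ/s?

liquid -45.9→-26.1 °C: 28.116 kJ/kg
vaporisation at -26.1 °C: 217 kJ/kg
vapour -26.1→-3.83 °C: 18.93 kJ/kg
Δh = 28.116 + 217 + 18.93 = 264.05 kJ/kg
Q = ṁ·Δh = 1084 kg/h × 264.05 kJ/kg = 286230 kJ/h
|Q| = 79.507 kW

Q = 79.5 kJ/s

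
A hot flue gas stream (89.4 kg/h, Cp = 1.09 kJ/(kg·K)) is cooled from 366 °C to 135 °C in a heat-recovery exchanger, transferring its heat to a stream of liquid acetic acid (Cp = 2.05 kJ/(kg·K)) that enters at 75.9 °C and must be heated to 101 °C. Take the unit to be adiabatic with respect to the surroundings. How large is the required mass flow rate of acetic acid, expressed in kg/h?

Heat released by hot stream: Q = 89.4 × 1.09 × (366 − 135) = 22510 kJ/h
Energy balance on cold side (adiabatic exchanger): Q = ṁ_c·Cp_c·(T_c,out − T_c,in)
ṁ_c = 22510 / [2.05 × (101 − 75.9)] = 437.47 kg/h

ṁ_c = 437 kg/h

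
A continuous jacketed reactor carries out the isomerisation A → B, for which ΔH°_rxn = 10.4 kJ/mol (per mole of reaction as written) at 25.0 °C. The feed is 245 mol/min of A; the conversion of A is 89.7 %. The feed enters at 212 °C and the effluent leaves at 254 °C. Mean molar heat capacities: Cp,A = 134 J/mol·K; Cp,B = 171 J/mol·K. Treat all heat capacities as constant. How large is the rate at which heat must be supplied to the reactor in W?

Q_in = 92100 W

Extent of reaction ξ = 0.897 × 245 = 219.77 mol/min
Reaction term: ξ·ΔH°_rxn = 219.77 × 10.4 = 2285.6 kJ/min
Sensible, feed 212→25 °C: -6139.2 kJ/min
Outlet flows (mol/min): A 25.235, B 219.77
Sensible, products 25→254 °C: 9380.1 kJ/min
Q = ΔH = 5526.5 kJ/min = 92.108 kW
Heat supplied = 92108 W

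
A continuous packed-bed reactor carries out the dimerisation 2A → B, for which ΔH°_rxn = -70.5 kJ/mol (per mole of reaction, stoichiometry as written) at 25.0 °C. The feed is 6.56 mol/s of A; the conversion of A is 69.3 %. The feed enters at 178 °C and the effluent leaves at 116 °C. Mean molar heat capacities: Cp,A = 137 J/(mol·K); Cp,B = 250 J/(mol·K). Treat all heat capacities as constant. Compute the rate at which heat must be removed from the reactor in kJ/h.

Q_out = 795000 kJ/h

Extent of reaction ξ = 0.693 × 6.56 / 2 = 2.273 mol/s
Reaction term: ξ·ΔH°_rxn = 2.273 × -70.5 = -160.25 kJ/s
Sensible, feed 178→25 °C: -137.5 kJ/s
Outlet flows (mol/s): A 2.0139, B 2.273
Sensible, products 25→116 °C: 76.819 kJ/s
Q = ΔH = -220.93 kJ/s = -220.93 kW
Heat removed = 795360 kJ/h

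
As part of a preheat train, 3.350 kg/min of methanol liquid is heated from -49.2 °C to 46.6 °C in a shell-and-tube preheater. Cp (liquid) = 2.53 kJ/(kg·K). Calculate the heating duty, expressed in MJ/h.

Q = ṁ·Cp·ΔT = 3.350 × 2.53 × (46.6 − -49.2) = 811.95 kJ/min
Converting: 811.95 / 60 s = 13.533 kW
Heating duty = 48.717 MJ/h

Q = 48.7 MJ/h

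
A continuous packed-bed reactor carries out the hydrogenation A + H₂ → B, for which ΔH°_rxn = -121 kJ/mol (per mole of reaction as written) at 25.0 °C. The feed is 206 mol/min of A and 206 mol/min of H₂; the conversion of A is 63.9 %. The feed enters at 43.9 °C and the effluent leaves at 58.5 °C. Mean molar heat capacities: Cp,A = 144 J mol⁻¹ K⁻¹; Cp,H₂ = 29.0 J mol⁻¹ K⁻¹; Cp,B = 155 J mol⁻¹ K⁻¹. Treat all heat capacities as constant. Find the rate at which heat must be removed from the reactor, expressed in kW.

Q_out = 258 kW

Extent of reaction ξ = 0.639 × 206 = 131.63 mol/min
Reaction term: ξ·ΔH°_rxn = 131.63 × -121 = -15928 kJ/min
Sensible, feed 43.9→25 °C: -673.56 kJ/min
Outlet flows (mol/min): A 74.366, H₂ 74.366, B 131.63
Sensible, products 25→58.5 °C: 1114.5 kJ/min
Q = ΔH = -15487 kJ/min = -258.11 kW
Heat removed = 258.11 kW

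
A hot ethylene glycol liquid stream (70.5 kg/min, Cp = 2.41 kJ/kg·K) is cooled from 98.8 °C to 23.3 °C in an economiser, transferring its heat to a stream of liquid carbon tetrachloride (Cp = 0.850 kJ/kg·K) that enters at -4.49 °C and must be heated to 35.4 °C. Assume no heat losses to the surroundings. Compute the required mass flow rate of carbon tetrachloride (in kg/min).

ṁ_c = 378 kg/min

Heat released by hot stream: Q = 70.5 × 2.41 × (98.8 − 23.3) = 12828 kJ/min
Energy balance on cold side (adiabatic exchanger): Q = ṁ_c·Cp_c·(T_c,out − T_c,in)
ṁ_c = 12828 / [0.850 × (35.4 − -4.49)] = 378.33 kg/min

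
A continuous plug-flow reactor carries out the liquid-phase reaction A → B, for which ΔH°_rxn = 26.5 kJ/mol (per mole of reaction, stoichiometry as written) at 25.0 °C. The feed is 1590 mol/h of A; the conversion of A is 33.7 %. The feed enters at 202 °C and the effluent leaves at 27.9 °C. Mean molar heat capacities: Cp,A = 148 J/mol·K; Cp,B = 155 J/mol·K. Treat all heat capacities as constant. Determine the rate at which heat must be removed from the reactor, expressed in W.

Q_out = 7430 W

Extent of reaction ξ = 0.337 × 1590 = 535.83 mol/h
Reaction term: ξ·ΔH°_rxn = 535.83 × 26.5 = 14199 kJ/h
Sensible, feed 202→25 °C: -41652 kJ/h
Outlet flows (mol/h): A 1054.2, B 535.83
Sensible, products 25→27.9 °C: 693.31 kJ/h
Q = ΔH = -26759 kJ/h = -7.433 kW
Heat removed = 7433 W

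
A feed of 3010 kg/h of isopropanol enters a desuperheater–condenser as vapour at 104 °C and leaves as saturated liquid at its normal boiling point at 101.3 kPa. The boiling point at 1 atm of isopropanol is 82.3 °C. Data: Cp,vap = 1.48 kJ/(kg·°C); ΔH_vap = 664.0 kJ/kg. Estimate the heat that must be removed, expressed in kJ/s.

Q_c = 582 kJ/s

vapour 104→82.3 °C: -32.116 kJ/kg
condensation at 82.3 °C: -664 kJ/kg
Δh = -32.116 + -664 = -696.12 kJ/kg
Q = ṁ·Δh = 3010 kg/h × -696.12 kJ/kg = -2.0953e+06 kJ/h
|Q| = 582.03 kW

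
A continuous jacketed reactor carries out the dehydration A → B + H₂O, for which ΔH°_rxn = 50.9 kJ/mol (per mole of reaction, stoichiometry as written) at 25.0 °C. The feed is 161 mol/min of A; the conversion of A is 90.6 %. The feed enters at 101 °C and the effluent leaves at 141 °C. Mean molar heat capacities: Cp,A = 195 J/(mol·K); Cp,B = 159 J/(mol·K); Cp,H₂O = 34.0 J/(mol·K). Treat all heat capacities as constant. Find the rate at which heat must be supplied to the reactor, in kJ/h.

Q_in = 519000 kJ/h

Extent of reaction ξ = 0.906 × 161 = 145.87 mol/min
Reaction term: ξ·ΔH°_rxn = 145.87 × 50.9 = 7424.6 kJ/min
Sensible, feed 101→25 °C: -2386 kJ/min
Outlet flows (mol/min): A 15.134, B 145.87, H₂O 145.87
Sensible, products 25→141 °C: 3608 kJ/min
Q = ΔH = 8646.5 kJ/min = 144.11 kW
Heat supplied = 518790 kJ/h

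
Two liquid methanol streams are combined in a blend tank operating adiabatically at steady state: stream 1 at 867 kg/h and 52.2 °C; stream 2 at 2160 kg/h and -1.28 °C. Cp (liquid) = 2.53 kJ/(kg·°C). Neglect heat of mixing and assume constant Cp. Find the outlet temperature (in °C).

T_out = 14.0 °C

Adiabatic, steady state ⇒ Σ ṁᵢCp,ᵢ(T_out − Tᵢ) = 0
T_out = Σ ṁᵢCp,ᵢTᵢ / Σ ṁᵢCp,ᵢ
      = 107510 / 7658.3 = 14.038 °C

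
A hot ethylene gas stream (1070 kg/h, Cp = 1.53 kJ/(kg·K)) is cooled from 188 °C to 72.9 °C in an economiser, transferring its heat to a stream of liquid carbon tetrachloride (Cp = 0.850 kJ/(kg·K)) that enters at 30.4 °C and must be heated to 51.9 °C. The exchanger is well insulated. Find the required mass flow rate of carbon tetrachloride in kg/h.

ṁ_c = 10300 kg/h

Heat released by hot stream: Q = 1070 × 1.53 × (188 − 72.9) = 188430 kJ/h
Energy balance on cold side (adiabatic exchanger): Q = ṁ_c·Cp_c·(T_c,out − T_c,in)
ṁ_c = 188430 / [0.850 × (51.9 − 30.4)] = 10311 kg/h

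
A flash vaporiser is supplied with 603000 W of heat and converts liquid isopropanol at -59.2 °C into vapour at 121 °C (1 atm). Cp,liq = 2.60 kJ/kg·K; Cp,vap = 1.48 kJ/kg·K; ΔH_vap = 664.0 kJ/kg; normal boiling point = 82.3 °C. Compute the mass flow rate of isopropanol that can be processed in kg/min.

ṁ = 33.2 kg/min

Δh = 2.60×(82.3−-59.2) + 664.0 + 1.48×(121−82.3) = 1089.2 kJ/kg
Q = 603000 W = 603 kJ/s = 36180 kJ/min
ṁ = Q/Δh = 36180 / 1089.2 = 33.218 kg/min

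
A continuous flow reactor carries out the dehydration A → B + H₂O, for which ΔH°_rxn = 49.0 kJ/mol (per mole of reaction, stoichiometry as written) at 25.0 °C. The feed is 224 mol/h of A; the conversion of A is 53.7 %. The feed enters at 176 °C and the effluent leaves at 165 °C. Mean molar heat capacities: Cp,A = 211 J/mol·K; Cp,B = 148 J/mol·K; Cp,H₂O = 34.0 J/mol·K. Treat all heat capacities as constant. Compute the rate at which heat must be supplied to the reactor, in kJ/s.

Q_in = 1.36 kJ/s

Extent of reaction ξ = 0.537 × 224 = 120.29 mol/h
Reaction term: ξ·ΔH°_rxn = 120.29 × 49.0 = 5894.1 kJ/h
Sensible, feed 176→25 °C: -7136.9 kJ/h
Outlet flows (mol/h): A 103.71, B 120.29, H₂O 120.29
Sensible, products 25→165 °C: 6128.6 kJ/h
Q = ΔH = 4885.8 kJ/h = 1.3572 kW
Heat supplied = 1.3572 kJ/s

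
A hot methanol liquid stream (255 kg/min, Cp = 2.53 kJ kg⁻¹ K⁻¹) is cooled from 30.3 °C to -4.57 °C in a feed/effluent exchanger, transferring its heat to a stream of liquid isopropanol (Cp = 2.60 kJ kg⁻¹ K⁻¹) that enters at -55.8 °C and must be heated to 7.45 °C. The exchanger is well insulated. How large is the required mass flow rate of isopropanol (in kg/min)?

ṁ_c = 137 kg/min

Heat released by hot stream: Q = 255 × 2.53 × (30.3 − -4.57) = 22496 kJ/min
Energy balance on cold side (adiabatic exchanger): Q = ṁ_c·Cp_c·(T_c,out − T_c,in)
ṁ_c = 22496 / [2.60 × (7.45 − -55.8)] = 136.8 kg/min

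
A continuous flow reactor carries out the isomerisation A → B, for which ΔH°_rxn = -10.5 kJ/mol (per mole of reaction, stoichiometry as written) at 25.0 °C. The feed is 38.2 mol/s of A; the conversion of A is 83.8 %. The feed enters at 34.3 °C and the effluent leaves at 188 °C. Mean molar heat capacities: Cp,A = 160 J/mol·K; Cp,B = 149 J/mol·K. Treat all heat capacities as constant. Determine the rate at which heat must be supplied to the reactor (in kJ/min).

Q_in = 32800 kJ/min

Extent of reaction ξ = 0.838 × 38.2 = 32.012 mol/s
Reaction term: ξ·ΔH°_rxn = 32.012 × -10.5 = -336.12 kJ/s
Sensible, feed 34.3→25 °C: -56.842 kJ/s
Outlet flows (mol/s): A 6.1884, B 32.012
Sensible, products 25→188 °C: 938.86 kJ/s
Q = ΔH = 545.9 kJ/s = 545.9 kW
Heat supplied = 32754 kJ/min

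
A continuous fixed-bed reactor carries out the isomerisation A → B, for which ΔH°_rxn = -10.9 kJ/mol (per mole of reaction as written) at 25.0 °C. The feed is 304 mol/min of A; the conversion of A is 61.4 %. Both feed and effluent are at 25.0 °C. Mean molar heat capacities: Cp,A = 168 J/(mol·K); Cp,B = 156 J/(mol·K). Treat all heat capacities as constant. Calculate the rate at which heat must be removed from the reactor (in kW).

Extent of reaction ξ = 0.614 × 304 = 186.66 mol/min
Reaction term: ξ·ΔH°_rxn = 186.66 × -10.9 = -2034.6 kJ/min
Q = ΔH = -2034.6 kJ/min = -33.909 kW
Heat removed = 33.909 kW

Q_out = 33.9 kW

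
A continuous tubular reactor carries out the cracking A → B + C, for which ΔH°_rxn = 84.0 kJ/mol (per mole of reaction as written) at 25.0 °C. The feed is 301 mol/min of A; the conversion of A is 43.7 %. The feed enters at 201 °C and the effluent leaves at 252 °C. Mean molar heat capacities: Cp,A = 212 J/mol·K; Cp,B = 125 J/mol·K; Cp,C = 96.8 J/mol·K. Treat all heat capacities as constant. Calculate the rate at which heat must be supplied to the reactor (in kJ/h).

Q_in = 876000 kJ/h

Extent of reaction ξ = 0.437 × 301 = 131.54 mol/min
Reaction term: ξ·ΔH°_rxn = 131.54 × 84.0 = 11049 kJ/min
Sensible, feed 201→25 °C: -11231 kJ/min
Outlet flows (mol/min): A 169.46, B 131.54, C 131.54
Sensible, products 25→252 °C: 14778 kJ/min
Q = ΔH = 14596 kJ/min = 243.27 kW
Heat supplied = 875770 kJ/h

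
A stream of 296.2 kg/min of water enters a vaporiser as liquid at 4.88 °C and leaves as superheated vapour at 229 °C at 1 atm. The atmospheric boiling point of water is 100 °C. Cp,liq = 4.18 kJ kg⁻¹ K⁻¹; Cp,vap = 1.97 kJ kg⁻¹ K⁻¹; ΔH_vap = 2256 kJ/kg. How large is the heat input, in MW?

Q = 14.4 MW

liquid 4.88→100 °C: 397.6 kJ/kg
vaporisation at 100 °C: 2256 kJ/kg
vapour 100→229 °C: 254.13 kJ/kg
Δh = 397.6 + 2256 + 254.13 = 2907.7 kJ/kg
Q = ṁ·Δh = 296.2 kg/min × 2907.7 kJ/kg = 861270 kJ/min
|Q| = 14355 kW = 14.355 MW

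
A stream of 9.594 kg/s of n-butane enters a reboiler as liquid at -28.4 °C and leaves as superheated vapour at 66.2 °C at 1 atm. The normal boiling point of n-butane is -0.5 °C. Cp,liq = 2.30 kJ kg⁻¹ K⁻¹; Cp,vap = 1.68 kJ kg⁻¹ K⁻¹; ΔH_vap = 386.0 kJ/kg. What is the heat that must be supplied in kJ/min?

liquid -28.4→-0.5 °C: 64.17 kJ/kg
vaporisation at -0.5 °C: 386 kJ/kg
vapour -0.5→66.2 °C: 112.06 kJ/kg
Δh = 64.17 + 386 + 112.06 = 562.23 kJ/kg
Q = ṁ·Δh = 9.594 kg/s × 562.23 kJ/kg = 5394 kJ/s
|Q| = 5394 kW = 323640 kJ/min

Q = 324000 kJ/min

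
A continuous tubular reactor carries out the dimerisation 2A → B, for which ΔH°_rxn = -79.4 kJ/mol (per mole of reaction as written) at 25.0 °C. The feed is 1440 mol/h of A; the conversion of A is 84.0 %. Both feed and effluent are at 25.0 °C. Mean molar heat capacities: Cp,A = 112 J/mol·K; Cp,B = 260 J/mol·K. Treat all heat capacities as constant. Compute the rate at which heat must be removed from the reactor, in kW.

Extent of reaction ξ = 0.840 × 1440 / 2 = 604.8 mol/h
Reaction term: ξ·ΔH°_rxn = 604.8 × -79.4 = -48021 kJ/h
Q = ΔH = -48021 kJ/h = -13.339 kW
Heat removed = 13.339 kW

Q_out = 13.3 kW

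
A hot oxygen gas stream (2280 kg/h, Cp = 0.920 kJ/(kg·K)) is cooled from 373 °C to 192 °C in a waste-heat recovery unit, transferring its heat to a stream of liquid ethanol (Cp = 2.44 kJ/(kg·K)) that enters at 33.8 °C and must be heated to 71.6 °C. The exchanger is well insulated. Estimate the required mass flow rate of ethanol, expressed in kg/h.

ṁ_c = 4120 kg/h

Heat released by hot stream: Q = 2280 × 0.920 × (373 − 192) = 379670 kJ/h
Energy balance on cold side (adiabatic exchanger): Q = ṁ_c·Cp_c·(T_c,out − T_c,in)
ṁ_c = 379670 / [2.44 × (71.6 − 33.8)] = 4116.4 kg/h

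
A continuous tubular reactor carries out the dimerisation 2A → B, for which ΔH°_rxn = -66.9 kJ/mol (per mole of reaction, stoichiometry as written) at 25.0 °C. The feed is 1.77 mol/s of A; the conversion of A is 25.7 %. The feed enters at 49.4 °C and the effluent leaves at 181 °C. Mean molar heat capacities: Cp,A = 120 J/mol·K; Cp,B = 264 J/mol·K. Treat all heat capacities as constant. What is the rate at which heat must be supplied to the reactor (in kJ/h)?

Extent of reaction ξ = 0.257 × 1.77 / 2 = 0.22745 mol/s
Reaction term: ξ·ΔH°_rxn = 0.22745 × -66.9 = -15.216 kJ/s
Sensible, feed 49.4→25 °C: -5.1826 kJ/s
Outlet flows (mol/s): A 1.3151, B 0.22745
Sensible, products 25→181 °C: 33.986 kJ/s
Q = ΔH = 13.587 kJ/s = 13.587 kW
Heat supplied = 48914 kJ/h

Q_in = 48900 kJ/h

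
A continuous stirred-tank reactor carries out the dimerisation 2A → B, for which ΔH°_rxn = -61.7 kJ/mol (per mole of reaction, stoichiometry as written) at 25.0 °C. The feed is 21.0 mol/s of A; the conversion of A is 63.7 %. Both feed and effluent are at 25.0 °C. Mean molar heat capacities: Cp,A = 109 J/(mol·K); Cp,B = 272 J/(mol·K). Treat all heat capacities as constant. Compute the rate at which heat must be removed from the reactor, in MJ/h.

Q_out = 1490 MJ/h

Extent of reaction ξ = 0.637 × 21.0 / 2 = 6.6885 mol/s
Reaction term: ξ·ΔH°_rxn = 6.6885 × -61.7 = -412.68 kJ/s
Q = ΔH = -412.68 kJ/s = -412.68 kW
Heat removed = 1485.6 MJ/h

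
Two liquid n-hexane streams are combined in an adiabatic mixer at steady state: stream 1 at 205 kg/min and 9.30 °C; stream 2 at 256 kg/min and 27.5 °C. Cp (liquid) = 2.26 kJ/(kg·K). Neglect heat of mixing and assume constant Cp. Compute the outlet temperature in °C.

No heat crosses the boundary, so H_out = H_in.
T_out = Σ ṁᵢCp,ᵢTᵢ / Σ ṁᵢCp,ᵢ
      = 20219 / 1041.9 = 19.407 °C

T_out = 19.4 °C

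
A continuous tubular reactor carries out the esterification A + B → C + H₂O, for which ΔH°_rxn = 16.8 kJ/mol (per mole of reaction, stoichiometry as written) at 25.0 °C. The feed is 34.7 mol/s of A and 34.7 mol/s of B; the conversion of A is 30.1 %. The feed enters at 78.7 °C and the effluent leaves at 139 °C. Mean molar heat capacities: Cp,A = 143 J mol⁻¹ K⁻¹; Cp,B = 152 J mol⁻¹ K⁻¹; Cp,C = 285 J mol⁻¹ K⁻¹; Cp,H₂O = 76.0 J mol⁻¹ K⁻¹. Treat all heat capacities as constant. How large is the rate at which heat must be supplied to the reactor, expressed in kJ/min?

Extent of reaction ξ = 0.301 × 34.7 = 10.445 mol/s
Reaction term: ξ·ΔH°_rxn = 10.445 × 16.8 = 175.47 kJ/s
Sensible, feed 78.7→25 °C: -549.7 kJ/s
Outlet flows (mol/s): A 24.255, B 24.255, C 10.445, H₂O 10.445
Sensible, products 25→139 °C: 1245.5 kJ/s
Q = ΔH = 871.32 kJ/s = 871.32 kW
Heat supplied = 52279 kJ/min

Q_in = 52300 kJ/min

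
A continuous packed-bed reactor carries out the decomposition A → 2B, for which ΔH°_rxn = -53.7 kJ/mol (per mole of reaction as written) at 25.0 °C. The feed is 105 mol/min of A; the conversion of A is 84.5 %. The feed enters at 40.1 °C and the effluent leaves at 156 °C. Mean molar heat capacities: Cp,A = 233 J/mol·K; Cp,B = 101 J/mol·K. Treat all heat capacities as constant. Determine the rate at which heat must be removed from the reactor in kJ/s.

Extent of reaction ξ = 0.845 × 105 = 88.725 mol/min
Reaction term: ξ·ΔH°_rxn = 88.725 × -53.7 = -4764.5 kJ/min
Sensible, feed 40.1→25 °C: -369.42 kJ/min
Outlet flows (mol/min): A 16.275, B 177.45
Sensible, products 25→156 °C: 2844.6 kJ/min
Q = ΔH = -2289.4 kJ/min = -38.156 kW
Heat removed = 38.156 kJ/s

Q_out = 38.2 kJ/s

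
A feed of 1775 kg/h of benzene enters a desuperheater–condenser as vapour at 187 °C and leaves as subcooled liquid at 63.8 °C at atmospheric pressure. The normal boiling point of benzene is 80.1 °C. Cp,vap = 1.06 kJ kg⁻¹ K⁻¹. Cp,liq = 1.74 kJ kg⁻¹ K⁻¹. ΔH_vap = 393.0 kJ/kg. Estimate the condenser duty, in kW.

vapour 187→80.1 °C: -113.31 kJ/kg
condensation at 80.1 °C: -393 kJ/kg
liquid 80.1→63.8 °C: -28.362 kJ/kg
Δh = -113.31 + -393 + -28.362 = -534.68 kJ/kg
Q = ṁ·Δh = 1775 kg/h × -534.68 kJ/kg = -949050 kJ/h
|Q| = 263.62 kW

Q_c = 264 kW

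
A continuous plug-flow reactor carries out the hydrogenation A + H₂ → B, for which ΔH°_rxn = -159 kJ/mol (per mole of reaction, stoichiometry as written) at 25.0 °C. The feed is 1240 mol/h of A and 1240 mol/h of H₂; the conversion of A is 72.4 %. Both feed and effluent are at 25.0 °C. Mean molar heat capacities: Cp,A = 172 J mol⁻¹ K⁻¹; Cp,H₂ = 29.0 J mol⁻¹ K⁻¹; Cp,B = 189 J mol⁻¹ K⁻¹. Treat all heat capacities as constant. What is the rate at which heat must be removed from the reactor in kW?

Extent of reaction ξ = 0.724 × 1240 = 897.76 mol/h
Reaction term: ξ·ΔH°_rxn = 897.76 × -159 = -142740 kJ/h
Q = ΔH = -142740 kJ/h = -39.651 kW
Heat removed = 39.651 kW

Q_out = 39.7 kW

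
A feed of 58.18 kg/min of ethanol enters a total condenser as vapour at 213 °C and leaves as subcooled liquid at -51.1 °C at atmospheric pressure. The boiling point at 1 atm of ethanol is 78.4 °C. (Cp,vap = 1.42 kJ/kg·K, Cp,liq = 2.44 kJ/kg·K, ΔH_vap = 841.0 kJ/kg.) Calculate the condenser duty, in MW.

Q_c = 1.31 MW

vapour 213→78.4 °C: -191.13 kJ/kg
condensation at 78.4 °C: -841 kJ/kg
liquid 78.4→-51.1 °C: -315.98 kJ/kg
Δh = -191.13 + -841 + -315.98 = -1348.1 kJ/kg
Q = ṁ·Δh = 58.18 kg/min × -1348.1 kJ/kg = -78433 kJ/min
|Q| = 1307.2 kW = 1.3072 MW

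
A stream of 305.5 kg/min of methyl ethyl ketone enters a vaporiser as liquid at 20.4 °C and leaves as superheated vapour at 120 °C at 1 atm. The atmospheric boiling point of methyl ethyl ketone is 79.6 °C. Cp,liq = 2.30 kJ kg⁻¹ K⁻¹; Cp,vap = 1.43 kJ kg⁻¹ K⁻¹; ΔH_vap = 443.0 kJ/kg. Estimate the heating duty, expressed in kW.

Q = 3240 kW

liquid 20.4→79.6 °C: 136.16 kJ/kg
vaporisation at 79.6 °C: 443 kJ/kg
vapour 79.6→120 °C: 57.772 kJ/kg
Δh = 136.16 + 443 + 57.772 = 636.93 kJ/kg
Q = ṁ·Δh = 305.5 kg/min × 636.93 kJ/kg = 194580 kJ/min
|Q| = 3243 kW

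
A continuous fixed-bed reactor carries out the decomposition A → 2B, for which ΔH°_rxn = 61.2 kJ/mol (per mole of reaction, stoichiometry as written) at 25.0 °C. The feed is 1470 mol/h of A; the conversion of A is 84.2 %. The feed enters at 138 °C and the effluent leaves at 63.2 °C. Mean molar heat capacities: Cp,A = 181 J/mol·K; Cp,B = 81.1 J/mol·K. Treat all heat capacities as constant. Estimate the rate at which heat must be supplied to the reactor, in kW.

Q_in = 15.3 kW

Extent of reaction ξ = 0.842 × 1470 = 1237.7 mol/h
Reaction term: ξ·ΔH°_rxn = 1237.7 × 61.2 = 75750 kJ/h
Sensible, feed 138→25 °C: -30066 kJ/h
Outlet flows (mol/h): A 232.26, B 2475.5
Sensible, products 25→63.2 °C: 9275 kJ/h
Q = ΔH = 54959 kJ/h = 15.266 kW
Heat supplied = 15.266 kW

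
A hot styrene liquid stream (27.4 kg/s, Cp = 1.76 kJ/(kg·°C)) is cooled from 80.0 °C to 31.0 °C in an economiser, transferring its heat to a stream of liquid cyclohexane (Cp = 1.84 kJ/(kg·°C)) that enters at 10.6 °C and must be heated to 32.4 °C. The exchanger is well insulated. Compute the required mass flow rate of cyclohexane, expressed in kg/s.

Heat released by hot stream: Q = 27.4 × 1.76 × (80.0 − 31.0) = 2363 kJ/s
Energy balance on cold side (adiabatic exchanger): Q = ṁ_c·Cp_c·(T_c,out − T_c,in)
ṁ_c = 2363 / [1.84 × (32.4 − 10.6)] = 58.909 kg/s

ṁ_c = 58.9 kg/s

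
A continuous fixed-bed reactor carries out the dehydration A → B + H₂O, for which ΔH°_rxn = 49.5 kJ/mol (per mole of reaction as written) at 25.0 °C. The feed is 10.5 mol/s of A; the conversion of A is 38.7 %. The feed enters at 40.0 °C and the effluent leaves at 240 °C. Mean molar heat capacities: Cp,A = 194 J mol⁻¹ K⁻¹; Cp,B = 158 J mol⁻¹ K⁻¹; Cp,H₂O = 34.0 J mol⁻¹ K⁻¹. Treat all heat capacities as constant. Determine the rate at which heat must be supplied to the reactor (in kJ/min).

Extent of reaction ξ = 0.387 × 10.5 = 4.0635 mol/s
Reaction term: ξ·ΔH°_rxn = 4.0635 × 49.5 = 201.14 kJ/s
Sensible, feed 40.0→25 °C: -30.555 kJ/s
Outlet flows (mol/s): A 6.4365, B 4.0635, H₂O 4.0635
Sensible, products 25→240 °C: 436.21 kJ/s
Q = ΔH = 606.8 kJ/s = 606.8 kW
Heat supplied = 36408 kJ/min

Q_in = 36400 kJ/min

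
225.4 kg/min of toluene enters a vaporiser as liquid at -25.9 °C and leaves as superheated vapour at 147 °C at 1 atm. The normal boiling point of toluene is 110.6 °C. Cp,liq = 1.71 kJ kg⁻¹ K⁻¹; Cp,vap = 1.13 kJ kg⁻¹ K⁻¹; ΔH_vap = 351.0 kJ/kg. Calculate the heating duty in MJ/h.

liquid -25.9→110.6 °C: 233.41 kJ/kg
vaporisation at 110.6 °C: 351 kJ/kg
vapour 110.6→147 °C: 41.132 kJ/kg
Δh = 233.41 + 351 + 41.132 = 625.55 kJ/kg
Q = ṁ·Δh = 225.4 kg/min × 625.55 kJ/kg = 141000 kJ/min
|Q| = 2350 kW = 8459.9 MJ/h

Q = 8460 MJ/h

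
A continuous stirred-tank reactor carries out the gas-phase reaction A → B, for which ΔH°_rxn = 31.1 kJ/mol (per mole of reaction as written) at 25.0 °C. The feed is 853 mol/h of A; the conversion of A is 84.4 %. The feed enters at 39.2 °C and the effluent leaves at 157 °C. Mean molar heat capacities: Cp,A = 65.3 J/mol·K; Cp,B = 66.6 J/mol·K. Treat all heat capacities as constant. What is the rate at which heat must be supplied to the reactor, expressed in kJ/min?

Extent of reaction ξ = 0.844 × 853 = 719.93 mol/h
Reaction term: ξ·ΔH°_rxn = 719.93 × 31.1 = 22390 kJ/h
Sensible, feed 39.2→25 °C: -790.95 kJ/h
Outlet flows (mol/h): A 133.07, B 719.93
Sensible, products 25→157 °C: 7476.1 kJ/h
Q = ΔH = 29075 kJ/h = 8.0764 kW
Heat supplied = 484.58 kJ/min

Q_in = 485 kJ/min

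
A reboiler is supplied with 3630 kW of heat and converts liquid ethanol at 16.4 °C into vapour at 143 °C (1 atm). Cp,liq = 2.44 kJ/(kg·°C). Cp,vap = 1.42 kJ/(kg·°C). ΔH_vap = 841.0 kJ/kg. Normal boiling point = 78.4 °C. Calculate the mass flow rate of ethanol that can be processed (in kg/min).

Δh = 2.44×(78.4−16.4) + 841.0 + 1.42×(143−78.4) = 1084 kJ/kg
Q = 3630 kW = 3630 kJ/s = 217800 kJ/min
ṁ = Q/Δh = 217800 / 1084 = 200.92 kg/min

ṁ = 201 kg/min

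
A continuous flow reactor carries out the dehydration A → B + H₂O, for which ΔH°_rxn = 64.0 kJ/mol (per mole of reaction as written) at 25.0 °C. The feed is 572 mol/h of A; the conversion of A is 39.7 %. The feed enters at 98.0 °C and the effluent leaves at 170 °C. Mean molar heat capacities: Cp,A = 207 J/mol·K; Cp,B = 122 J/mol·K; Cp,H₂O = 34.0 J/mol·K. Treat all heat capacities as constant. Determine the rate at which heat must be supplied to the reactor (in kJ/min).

Extent of reaction ξ = 0.397 × 572 = 227.08 mol/h
Reaction term: ξ·ΔH°_rxn = 227.08 × 64.0 = 14533 kJ/h
Sensible, feed 98.0→25 °C: -8643.5 kJ/h
Outlet flows (mol/h): A 344.92, B 227.08, H₂O 227.08
Sensible, products 25→170 °C: 15489 kJ/h
Q = ΔH = 21379 kJ/h = 5.9387 kW
Heat supplied = 356.32 kJ/min

Q_in = 356 kJ/min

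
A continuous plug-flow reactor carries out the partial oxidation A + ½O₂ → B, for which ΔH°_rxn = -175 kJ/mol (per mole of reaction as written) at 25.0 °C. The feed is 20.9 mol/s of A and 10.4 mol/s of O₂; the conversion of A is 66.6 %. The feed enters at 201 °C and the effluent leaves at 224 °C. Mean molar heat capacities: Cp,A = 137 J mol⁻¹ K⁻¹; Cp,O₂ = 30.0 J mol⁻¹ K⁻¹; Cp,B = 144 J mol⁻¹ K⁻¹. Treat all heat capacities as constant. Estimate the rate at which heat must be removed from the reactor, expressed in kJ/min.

Q_out = 143000 kJ/min

Extent of reaction ξ = 0.666 × 20.9 = 13.919 mol/s
Reaction term: ξ·ΔH°_rxn = 13.919 × -175 = -2435.9 kJ/s
Sensible, feed 201→25 °C: -558.85 kJ/s
Outlet flows (mol/s): A 6.9806, O₂ 3.4403, B 13.919
Sensible, products 25→224 °C: 609.73 kJ/s
Q = ΔH = -2385 kJ/s = -2385 kW
Heat removed = 143100 kJ/min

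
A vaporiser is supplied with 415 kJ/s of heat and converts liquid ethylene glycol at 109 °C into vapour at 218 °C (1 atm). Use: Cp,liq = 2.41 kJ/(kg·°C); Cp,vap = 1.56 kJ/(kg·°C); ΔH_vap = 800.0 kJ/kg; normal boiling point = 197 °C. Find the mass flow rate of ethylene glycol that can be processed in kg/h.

Δh = 2.41×(197−109) + 800.0 + 1.56×(218−197) = 1044.8 kJ/kg
Q = 415 kJ/s = 415 kJ/s = 1.494e+06 kJ/h
ṁ = Q/Δh = 1.494e+06 / 1044.8 = 1429.9 kg/h

ṁ = 1430 kg/h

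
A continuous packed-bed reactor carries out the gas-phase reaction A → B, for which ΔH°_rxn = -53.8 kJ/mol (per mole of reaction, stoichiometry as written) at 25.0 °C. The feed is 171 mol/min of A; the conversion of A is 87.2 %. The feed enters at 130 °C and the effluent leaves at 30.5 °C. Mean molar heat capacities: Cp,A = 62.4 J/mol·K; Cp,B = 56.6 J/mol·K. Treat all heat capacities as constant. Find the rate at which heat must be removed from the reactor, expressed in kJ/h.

Q_out = 545000 kJ/h

Extent of reaction ξ = 0.872 × 171 = 149.11 mol/min
Reaction term: ξ·ΔH°_rxn = 149.11 × -53.8 = -8022.2 kJ/min
Sensible, feed 130→25 °C: -1120.4 kJ/min
Outlet flows (mol/min): A 21.888, B 149.11
Sensible, products 25→30.5 °C: 53.931 kJ/min
Q = ΔH = -9088.7 kJ/min = -151.48 kW
Heat removed = 545320 kJ/h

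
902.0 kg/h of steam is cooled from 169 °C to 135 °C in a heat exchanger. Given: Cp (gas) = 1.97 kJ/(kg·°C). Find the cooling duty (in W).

Q = ṁ·Cp·ΔT = 902.0 × 1.97 × (135 − 169) = -60416 kJ/h
Converting: 60416 / 3600 s = 16.782 kW
Cooling duty = 16782 W

Q_c = 16800 W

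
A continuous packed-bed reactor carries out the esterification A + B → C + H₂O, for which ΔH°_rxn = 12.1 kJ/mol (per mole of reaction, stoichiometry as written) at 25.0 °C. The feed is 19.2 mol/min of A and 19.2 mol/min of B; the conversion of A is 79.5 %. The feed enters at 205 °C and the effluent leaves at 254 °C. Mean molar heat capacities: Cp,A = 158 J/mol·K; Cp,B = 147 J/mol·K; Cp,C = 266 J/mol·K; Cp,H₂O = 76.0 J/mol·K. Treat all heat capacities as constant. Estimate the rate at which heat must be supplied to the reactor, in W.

Extent of reaction ξ = 0.795 × 19.2 = 15.264 mol/min
Reaction term: ξ·ΔH°_rxn = 15.264 × 12.1 = 184.69 kJ/min
Sensible, feed 205→25 °C: -1054.1 kJ/min
Outlet flows (mol/min): A 3.936, B 3.936, C 15.264, H₂O 15.264
Sensible, products 25→254 °C: 1470.4 kJ/min
Q = ΔH = 600.97 kJ/min = 10.016 kW
Heat supplied = 10016 W

Q_in = 10000 W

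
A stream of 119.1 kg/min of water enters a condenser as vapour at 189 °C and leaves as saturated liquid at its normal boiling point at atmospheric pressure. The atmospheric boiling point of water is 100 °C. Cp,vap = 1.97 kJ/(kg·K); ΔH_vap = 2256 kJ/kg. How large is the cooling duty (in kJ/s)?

vapour 189→100 °C: -175.33 kJ/kg
condensation at 100 °C: -2256 kJ/kg
Δh = -175.33 + -2256 = -2431.3 kJ/kg
Q = ṁ·Δh = 119.1 kg/min × -2431.3 kJ/kg = -289570 kJ/min
|Q| = 4826.2 kW

Q_c = 4830 kJ/s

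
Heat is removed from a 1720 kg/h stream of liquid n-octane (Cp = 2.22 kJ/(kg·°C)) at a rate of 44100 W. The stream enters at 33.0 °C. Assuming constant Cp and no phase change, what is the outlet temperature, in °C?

T_out = -8.58 °C

Q = 44100 W = 158760 kJ/h
ΔT = Q/(ṁ·Cp) = 158760/(1720×2.22) = 41.578 K
T_out = 33.0 − 41.578 = -8.5776 °C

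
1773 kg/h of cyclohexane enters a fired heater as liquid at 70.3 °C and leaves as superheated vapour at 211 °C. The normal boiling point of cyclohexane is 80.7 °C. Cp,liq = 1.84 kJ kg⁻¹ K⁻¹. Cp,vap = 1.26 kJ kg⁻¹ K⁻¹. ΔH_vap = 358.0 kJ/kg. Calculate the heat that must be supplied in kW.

liquid 70.3→80.7 °C: 19.136 kJ/kg
vaporisation at 80.7 °C: 358 kJ/kg
vapour 80.7→211 °C: 164.18 kJ/kg
Δh = 19.136 + 358 + 164.18 = 541.31 kJ/kg
Q = ṁ·Δh = 1773 kg/h × 541.31 kJ/kg = 959750 kJ/h
|Q| = 266.6 kW

Q = 267 kW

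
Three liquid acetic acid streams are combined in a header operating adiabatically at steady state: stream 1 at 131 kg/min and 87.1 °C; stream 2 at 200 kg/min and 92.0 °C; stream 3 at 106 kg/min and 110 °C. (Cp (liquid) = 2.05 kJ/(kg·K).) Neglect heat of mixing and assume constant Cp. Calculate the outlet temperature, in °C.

T_out = 94.9 °C

Energy balance with Q = 0: Σ ṁᵢCp,ᵢ(T_out − Tᵢ) = 0
Σ ṁᵢCp,ᵢTᵢ = 131×2.05×87.1 + 200×2.05×92.0 + 106×2.05×110 = 85014
Σ ṁᵢCp,ᵢ = 131×2.05 + 200×2.05 + 106×2.05 = 895.85
T_out = 85014 / 895.85 = 94.897 °C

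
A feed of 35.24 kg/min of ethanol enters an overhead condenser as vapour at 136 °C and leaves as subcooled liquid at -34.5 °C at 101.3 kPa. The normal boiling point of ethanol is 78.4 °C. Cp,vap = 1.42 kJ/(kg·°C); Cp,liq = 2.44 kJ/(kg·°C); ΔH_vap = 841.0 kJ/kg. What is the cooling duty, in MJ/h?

Q_c = 2530 MJ/h

vapour 136→78.4 °C: -81.792 kJ/kg
condensation at 78.4 °C: -841 kJ/kg
liquid 78.4→-34.5 °C: -275.48 kJ/kg
Δh = -81.792 + -841 + -275.48 = -1198.3 kJ/kg
Q = ṁ·Δh = 35.24 kg/min × -1198.3 kJ/kg = -42227 kJ/min
|Q| = 703.78 kW = 2533.6 MJ/h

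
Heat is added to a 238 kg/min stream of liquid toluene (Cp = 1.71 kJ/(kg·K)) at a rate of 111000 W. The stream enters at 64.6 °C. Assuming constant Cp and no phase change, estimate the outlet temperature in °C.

Q = 111000 W = 6660 kJ/min
ΔT = Q/(ṁ·Cp) = 6660/(238×1.71) = 16.364 K
T_out = 64.6 + 16.364 = 80.964 °C

T_out = 81.0 °C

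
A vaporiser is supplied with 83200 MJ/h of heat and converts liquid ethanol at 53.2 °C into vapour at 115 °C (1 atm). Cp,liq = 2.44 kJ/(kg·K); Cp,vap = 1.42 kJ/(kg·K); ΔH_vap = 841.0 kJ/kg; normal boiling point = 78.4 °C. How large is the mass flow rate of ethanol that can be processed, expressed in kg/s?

ṁ = 24.2 kg/s

Δh = 2.44×(78.4−53.2) + 841.0 + 1.42×(115−78.4) = 954.46 kJ/kg
Q = 83200 MJ/h = 23111 kJ/s = 23111 kJ/s
ṁ = Q/Δh = 23111 / 954.46 = 24.214 kg/s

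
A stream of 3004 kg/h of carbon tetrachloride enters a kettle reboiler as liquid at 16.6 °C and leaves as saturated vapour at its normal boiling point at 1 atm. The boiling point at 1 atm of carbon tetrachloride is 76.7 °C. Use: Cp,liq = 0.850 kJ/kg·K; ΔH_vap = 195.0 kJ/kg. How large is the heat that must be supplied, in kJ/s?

liquid 16.6→76.7 °C: 51.085 kJ/kg
vaporisation at 76.7 °C: 195 kJ/kg
Δh = 51.085 + 195 = 246.09 kJ/kg
Q = ṁ·Δh = 3004 kg/h × 246.09 kJ/kg = 739240 kJ/h
|Q| = 205.34 kW

Q = 205 kJ/s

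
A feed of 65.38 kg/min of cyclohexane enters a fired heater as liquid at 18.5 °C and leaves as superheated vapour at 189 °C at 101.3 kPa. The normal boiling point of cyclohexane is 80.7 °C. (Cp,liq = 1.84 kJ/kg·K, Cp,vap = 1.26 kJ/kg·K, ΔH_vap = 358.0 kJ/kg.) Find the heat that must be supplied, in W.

liquid 18.5→80.7 °C: 114.45 kJ/kg
vaporisation at 80.7 °C: 358 kJ/kg
vapour 80.7→189 °C: 136.46 kJ/kg
Δh = 114.45 + 358 + 136.46 = 608.91 kJ/kg
Q = ṁ·Δh = 65.38 kg/min × 608.91 kJ/kg = 39810 kJ/min
|Q| = 663.5 kW = 663500 W

Q = 664000 W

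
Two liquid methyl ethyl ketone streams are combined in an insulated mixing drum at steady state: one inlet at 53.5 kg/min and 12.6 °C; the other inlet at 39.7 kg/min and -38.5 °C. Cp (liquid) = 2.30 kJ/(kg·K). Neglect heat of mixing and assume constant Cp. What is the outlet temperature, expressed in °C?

T_out = -9.17 °C

Adiabatic, steady state ⇒ Σ ṁᵢCp,ᵢ(T_out − Tᵢ) = 0
Σ ṁᵢCp,ᵢTᵢ = 53.5×2.30×12.6 + 39.7×2.30×-38.5 = -1965
Σ ṁᵢCp,ᵢ = 53.5×2.30 + 39.7×2.30 = 214.36
T_out = -1965 / 214.36 = -9.1668 °C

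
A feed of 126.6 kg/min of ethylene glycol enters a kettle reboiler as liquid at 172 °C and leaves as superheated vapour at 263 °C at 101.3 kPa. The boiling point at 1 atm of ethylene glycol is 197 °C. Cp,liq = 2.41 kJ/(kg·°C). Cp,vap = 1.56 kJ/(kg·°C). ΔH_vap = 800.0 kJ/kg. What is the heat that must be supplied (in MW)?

liquid 172→197 °C: 60.25 kJ/kg
vaporisation at 197 °C: 800 kJ/kg
vapour 197→263 °C: 102.96 kJ/kg
Δh = 60.25 + 800 + 102.96 = 963.21 kJ/kg
Q = ṁ·Δh = 126.6 kg/min × 963.21 kJ/kg = 121940 kJ/min
|Q| = 2032.4 kW = 2.0324 MW

Q = 2.03 MW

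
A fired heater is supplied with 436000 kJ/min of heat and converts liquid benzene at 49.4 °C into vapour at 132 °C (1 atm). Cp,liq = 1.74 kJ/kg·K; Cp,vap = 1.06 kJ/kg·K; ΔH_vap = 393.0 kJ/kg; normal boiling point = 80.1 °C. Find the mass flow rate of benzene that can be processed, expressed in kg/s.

ṁ = 14.5 kg/s

Δh = 1.74×(80.1−49.4) + 393.0 + 1.06×(132−80.1) = 501.43 kJ/kg
Q = 436000 kJ/min = 7266.7 kJ/s = 7266.7 kJ/s
ṁ = Q/Δh = 7266.7 / 501.43 = 14.492 kg/s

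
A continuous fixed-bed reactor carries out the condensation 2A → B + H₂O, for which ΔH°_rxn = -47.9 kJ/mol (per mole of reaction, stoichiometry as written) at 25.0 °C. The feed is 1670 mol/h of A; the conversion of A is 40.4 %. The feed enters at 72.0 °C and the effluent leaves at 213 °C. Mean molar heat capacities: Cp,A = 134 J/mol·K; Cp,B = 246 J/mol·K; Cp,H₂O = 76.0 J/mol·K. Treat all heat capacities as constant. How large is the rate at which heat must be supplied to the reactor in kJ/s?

Extent of reaction ξ = 0.404 × 1670 / 2 = 337.34 mol/h
Reaction term: ξ·ΔH°_rxn = 337.34 × -47.9 = -16159 kJ/h
Sensible, feed 72.0→25 °C: -10518 kJ/h
Outlet flows (mol/h): A 995.32, B 337.34, H₂O 337.34
Sensible, products 25→213 °C: 45495 kJ/h
Q = ΔH = 18819 kJ/h = 5.2275 kW
Heat supplied = 5.2275 kJ/s

Q_in = 5.23 kJ/s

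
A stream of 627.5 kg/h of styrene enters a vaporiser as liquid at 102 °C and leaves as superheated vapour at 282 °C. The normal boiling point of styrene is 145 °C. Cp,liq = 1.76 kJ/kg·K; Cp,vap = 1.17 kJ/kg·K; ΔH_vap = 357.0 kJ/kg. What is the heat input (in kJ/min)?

Q = 6200 kJ/min

liquid 102→145 °C: 75.68 kJ/kg
vaporisation at 145 °C: 357 kJ/kg
vapour 145→282 °C: 160.29 kJ/kg
Δh = 75.68 + 357 + 160.29 = 592.97 kJ/kg
Q = ṁ·Δh = 627.5 kg/h × 592.97 kJ/kg = 372090 kJ/h
|Q| = 103.36 kW = 6201.5 kJ/min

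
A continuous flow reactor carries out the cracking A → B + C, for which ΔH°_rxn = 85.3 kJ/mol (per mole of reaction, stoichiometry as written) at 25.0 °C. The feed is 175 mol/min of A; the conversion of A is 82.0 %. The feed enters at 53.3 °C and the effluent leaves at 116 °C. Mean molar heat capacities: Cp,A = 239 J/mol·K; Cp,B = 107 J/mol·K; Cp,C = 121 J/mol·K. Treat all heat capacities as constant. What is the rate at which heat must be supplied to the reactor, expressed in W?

Q_in = 245000 W

Extent of reaction ξ = 0.820 × 175 = 143.5 mol/min
Reaction term: ξ·ΔH°_rxn = 143.5 × 85.3 = 12241 kJ/min
Sensible, feed 53.3→25 °C: -1183.6 kJ/min
Outlet flows (mol/min): A 31.5, B 143.5, C 143.5
Sensible, products 25→116 °C: 3662.4 kJ/min
Q = ΔH = 14719 kJ/min = 245.32 kW
Heat supplied = 245320 W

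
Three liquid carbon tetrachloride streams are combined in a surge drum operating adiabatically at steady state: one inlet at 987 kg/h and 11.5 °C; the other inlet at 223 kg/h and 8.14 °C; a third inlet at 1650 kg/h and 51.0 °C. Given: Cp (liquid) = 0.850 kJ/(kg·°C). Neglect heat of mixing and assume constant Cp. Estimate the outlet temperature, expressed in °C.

T_out = 34.0 °C

Adiabatic, steady state ⇒ Σ ṁᵢCp,ᵢ(T_out − Tᵢ) = 0
T_out = Σ ṁᵢCp,ᵢTᵢ / Σ ṁᵢCp,ᵢ
      = 82718 / 2431 = 34.026 °C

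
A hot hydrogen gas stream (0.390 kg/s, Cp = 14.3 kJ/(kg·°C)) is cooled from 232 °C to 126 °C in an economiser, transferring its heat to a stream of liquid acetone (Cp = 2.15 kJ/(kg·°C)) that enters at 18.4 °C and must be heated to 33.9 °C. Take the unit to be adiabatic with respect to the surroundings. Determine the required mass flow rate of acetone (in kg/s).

Heat released by hot stream: Q = 0.390 × 14.3 × (232 − 126) = 591.16 kJ/s
Energy balance on cold side (adiabatic exchanger): Q = ṁ_c·Cp_c·(T_c,out − T_c,in)
ṁ_c = 591.16 / [2.15 × (33.9 − 18.4)] = 17.739 kg/s

ṁ_c = 17.7 kg/s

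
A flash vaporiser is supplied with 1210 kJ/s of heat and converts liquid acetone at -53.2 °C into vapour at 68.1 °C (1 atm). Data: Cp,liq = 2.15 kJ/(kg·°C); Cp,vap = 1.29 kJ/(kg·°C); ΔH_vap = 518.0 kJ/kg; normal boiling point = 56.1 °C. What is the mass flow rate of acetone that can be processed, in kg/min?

ṁ = 94.5 kg/min

Δh = 2.15×(56.1−-53.2) + 518.0 + 1.29×(68.1−56.1) = 768.48 kJ/kg
Q = 1210 kJ/s = 1210 kJ/s = 72600 kJ/min
ṁ = Q/Δh = 72600 / 768.48 = 94.473 kg/min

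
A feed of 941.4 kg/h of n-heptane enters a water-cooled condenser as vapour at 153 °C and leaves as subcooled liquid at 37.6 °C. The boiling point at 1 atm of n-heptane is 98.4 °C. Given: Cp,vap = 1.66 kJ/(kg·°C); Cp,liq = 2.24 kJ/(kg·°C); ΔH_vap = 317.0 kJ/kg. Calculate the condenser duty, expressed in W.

Q_c = 142000 W

vapour 153→98.4 °C: -90.636 kJ/kg
condensation at 98.4 °C: -317 kJ/kg
liquid 98.4→37.6 °C: -136.19 kJ/kg
Δh = -90.636 + -317 + -136.19 = -543.83 kJ/kg
Q = ṁ·Δh = 941.4 kg/h × -543.83 kJ/kg = -511960 kJ/h
|Q| = 142.21 kW = 142210 W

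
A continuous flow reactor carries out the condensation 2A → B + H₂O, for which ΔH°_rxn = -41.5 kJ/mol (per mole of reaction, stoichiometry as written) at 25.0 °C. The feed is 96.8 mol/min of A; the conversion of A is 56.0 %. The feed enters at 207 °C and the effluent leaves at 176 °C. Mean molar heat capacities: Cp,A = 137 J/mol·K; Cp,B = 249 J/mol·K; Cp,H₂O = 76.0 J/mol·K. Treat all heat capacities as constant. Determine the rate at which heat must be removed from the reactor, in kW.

Extent of reaction ξ = 0.560 × 96.8 / 2 = 27.104 mol/min
Reaction term: ξ·ΔH°_rxn = 27.104 × -41.5 = -1124.8 kJ/min
Sensible, feed 207→25 °C: -2413.6 kJ/min
Outlet flows (mol/min): A 42.592, B 27.104, H₂O 27.104
Sensible, products 25→176 °C: 2211.2 kJ/min
Q = ΔH = -1327.2 kJ/min = -22.12 kW
Heat removed = 22.12 kW

Q_out = 22.1 kW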